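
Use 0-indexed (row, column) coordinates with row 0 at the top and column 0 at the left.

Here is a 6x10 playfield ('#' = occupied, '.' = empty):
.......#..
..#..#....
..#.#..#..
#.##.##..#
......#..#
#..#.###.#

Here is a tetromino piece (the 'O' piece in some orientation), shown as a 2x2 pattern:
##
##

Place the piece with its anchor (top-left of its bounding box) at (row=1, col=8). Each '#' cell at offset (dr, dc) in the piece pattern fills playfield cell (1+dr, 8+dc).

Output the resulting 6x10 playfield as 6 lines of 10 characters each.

Fill (1+0,8+0) = (1,8)
Fill (1+0,8+1) = (1,9)
Fill (1+1,8+0) = (2,8)
Fill (1+1,8+1) = (2,9)

Answer: .......#..
..#..#..##
..#.#..###
#.##.##..#
......#..#
#..#.###.#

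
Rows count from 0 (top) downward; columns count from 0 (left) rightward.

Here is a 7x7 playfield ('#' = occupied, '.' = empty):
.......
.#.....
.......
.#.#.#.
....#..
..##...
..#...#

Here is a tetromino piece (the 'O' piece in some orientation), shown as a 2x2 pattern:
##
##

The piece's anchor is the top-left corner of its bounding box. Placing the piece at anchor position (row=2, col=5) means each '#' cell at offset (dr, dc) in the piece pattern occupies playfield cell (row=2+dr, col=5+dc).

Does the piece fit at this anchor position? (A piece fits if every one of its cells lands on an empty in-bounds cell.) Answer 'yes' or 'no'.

Answer: no

Derivation:
Check each piece cell at anchor (2, 5):
  offset (0,0) -> (2,5): empty -> OK
  offset (0,1) -> (2,6): empty -> OK
  offset (1,0) -> (3,5): occupied ('#') -> FAIL
  offset (1,1) -> (3,6): empty -> OK
All cells valid: no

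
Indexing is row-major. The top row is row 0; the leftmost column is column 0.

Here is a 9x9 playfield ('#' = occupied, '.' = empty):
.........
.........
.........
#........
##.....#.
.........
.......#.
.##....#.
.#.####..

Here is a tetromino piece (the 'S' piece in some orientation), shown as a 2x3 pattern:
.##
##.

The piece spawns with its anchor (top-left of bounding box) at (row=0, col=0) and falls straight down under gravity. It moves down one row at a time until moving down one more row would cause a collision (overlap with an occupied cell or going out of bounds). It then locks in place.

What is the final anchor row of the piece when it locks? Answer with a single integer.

Answer: 1

Derivation:
Spawn at (row=0, col=0). Try each row:
  row 0: fits
  row 1: fits
  row 2: blocked -> lock at row 1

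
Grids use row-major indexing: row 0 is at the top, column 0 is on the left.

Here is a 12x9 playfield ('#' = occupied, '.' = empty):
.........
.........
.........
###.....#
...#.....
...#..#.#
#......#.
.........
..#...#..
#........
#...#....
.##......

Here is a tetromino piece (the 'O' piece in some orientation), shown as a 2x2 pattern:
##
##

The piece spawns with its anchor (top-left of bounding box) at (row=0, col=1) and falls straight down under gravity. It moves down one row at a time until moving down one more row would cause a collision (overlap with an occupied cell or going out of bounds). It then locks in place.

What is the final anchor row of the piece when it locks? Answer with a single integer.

Answer: 1

Derivation:
Spawn at (row=0, col=1). Try each row:
  row 0: fits
  row 1: fits
  row 2: blocked -> lock at row 1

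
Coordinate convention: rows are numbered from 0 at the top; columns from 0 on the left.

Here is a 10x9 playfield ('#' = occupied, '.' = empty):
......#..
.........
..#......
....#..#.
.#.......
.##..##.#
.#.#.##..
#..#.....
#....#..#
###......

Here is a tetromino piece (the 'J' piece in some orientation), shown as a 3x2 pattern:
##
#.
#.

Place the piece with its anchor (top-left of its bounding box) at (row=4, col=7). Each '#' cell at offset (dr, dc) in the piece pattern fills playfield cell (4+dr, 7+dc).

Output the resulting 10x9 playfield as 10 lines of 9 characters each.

Answer: ......#..
.........
..#......
....#..#.
.#.....##
.##..####
.#.#.###.
#..#.....
#....#..#
###......

Derivation:
Fill (4+0,7+0) = (4,7)
Fill (4+0,7+1) = (4,8)
Fill (4+1,7+0) = (5,7)
Fill (4+2,7+0) = (6,7)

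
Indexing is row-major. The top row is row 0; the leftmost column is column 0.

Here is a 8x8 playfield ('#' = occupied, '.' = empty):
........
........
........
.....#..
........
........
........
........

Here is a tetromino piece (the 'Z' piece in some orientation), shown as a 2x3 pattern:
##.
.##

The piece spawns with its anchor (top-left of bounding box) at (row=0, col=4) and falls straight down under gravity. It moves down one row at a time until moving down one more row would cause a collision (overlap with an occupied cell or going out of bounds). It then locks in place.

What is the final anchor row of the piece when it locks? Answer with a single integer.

Spawn at (row=0, col=4). Try each row:
  row 0: fits
  row 1: fits
  row 2: blocked -> lock at row 1

Answer: 1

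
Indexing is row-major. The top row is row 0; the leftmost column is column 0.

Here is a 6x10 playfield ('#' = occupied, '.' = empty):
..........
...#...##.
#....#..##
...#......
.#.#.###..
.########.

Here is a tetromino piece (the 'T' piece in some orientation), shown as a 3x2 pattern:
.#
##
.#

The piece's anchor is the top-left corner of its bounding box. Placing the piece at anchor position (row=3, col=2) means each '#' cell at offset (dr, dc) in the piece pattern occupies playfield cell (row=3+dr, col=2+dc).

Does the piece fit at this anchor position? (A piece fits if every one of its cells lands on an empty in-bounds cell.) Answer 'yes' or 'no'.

Check each piece cell at anchor (3, 2):
  offset (0,1) -> (3,3): occupied ('#') -> FAIL
  offset (1,0) -> (4,2): empty -> OK
  offset (1,1) -> (4,3): occupied ('#') -> FAIL
  offset (2,1) -> (5,3): occupied ('#') -> FAIL
All cells valid: no

Answer: no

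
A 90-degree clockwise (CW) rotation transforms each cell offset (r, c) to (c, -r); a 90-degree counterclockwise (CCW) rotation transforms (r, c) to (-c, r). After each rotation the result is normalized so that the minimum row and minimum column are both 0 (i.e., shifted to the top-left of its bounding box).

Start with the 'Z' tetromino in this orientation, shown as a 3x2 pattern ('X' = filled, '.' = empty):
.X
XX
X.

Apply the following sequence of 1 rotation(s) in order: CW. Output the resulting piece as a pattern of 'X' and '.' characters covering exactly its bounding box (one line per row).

Start:
.X
XX
X.
After rotation 1 (CW):
XX.
.XX

Answer: XX.
.XX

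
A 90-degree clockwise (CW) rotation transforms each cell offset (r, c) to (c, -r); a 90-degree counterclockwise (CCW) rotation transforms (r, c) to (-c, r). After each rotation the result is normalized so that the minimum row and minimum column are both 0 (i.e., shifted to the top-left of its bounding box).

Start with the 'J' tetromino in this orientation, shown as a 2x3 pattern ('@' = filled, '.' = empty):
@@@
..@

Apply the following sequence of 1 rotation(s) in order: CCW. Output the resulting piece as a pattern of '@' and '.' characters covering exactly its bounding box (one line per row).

Answer: @@
@.
@.

Derivation:
Start:
@@@
..@
After rotation 1 (CCW):
@@
@.
@.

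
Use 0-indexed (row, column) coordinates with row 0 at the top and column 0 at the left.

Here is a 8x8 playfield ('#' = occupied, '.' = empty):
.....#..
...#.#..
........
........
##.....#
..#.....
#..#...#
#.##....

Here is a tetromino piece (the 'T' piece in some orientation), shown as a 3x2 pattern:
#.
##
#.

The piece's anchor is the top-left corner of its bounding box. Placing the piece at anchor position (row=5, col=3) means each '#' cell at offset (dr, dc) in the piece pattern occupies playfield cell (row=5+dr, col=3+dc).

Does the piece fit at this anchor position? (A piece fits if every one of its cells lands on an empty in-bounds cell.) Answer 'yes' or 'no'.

Answer: no

Derivation:
Check each piece cell at anchor (5, 3):
  offset (0,0) -> (5,3): empty -> OK
  offset (1,0) -> (6,3): occupied ('#') -> FAIL
  offset (1,1) -> (6,4): empty -> OK
  offset (2,0) -> (7,3): occupied ('#') -> FAIL
All cells valid: no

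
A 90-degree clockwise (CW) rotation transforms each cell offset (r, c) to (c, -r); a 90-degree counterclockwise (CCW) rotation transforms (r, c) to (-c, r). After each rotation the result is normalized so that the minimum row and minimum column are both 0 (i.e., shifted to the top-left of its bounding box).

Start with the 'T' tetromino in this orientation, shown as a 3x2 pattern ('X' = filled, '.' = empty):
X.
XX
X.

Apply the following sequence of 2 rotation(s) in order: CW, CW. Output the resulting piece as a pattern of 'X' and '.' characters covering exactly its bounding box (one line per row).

Start:
X.
XX
X.
After rotation 1 (CW):
XXX
.X.
After rotation 2 (CW):
.X
XX
.X

Answer: .X
XX
.X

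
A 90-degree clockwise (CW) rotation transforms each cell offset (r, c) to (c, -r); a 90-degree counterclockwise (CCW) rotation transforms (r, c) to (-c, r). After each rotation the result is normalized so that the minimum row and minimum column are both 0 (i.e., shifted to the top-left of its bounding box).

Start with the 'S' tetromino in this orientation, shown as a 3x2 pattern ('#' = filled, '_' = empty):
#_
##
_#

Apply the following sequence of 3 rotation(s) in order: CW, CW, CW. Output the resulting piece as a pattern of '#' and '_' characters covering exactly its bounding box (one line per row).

Start:
#_
##
_#
After rotation 1 (CW):
_##
##_
After rotation 2 (CW):
#_
##
_#
After rotation 3 (CW):
_##
##_

Answer: _##
##_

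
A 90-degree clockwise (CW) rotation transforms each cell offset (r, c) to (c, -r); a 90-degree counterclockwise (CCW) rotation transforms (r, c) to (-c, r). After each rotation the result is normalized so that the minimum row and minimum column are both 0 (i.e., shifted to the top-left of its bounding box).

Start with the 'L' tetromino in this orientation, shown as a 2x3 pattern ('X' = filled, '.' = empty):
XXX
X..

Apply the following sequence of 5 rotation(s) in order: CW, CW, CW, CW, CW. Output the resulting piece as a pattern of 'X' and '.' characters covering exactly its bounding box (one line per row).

Answer: XX
.X
.X

Derivation:
Start:
XXX
X..
After rotation 1 (CW):
XX
.X
.X
After rotation 2 (CW):
..X
XXX
After rotation 3 (CW):
X.
X.
XX
After rotation 4 (CW):
XXX
X..
After rotation 5 (CW):
XX
.X
.X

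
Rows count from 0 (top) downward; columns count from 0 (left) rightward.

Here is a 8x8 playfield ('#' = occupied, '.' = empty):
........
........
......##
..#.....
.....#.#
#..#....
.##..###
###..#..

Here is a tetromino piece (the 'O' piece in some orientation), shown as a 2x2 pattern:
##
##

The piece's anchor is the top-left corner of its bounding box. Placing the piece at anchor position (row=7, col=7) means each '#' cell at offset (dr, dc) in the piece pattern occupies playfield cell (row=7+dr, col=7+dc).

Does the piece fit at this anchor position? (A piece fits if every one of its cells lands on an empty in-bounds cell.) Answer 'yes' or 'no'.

Answer: no

Derivation:
Check each piece cell at anchor (7, 7):
  offset (0,0) -> (7,7): empty -> OK
  offset (0,1) -> (7,8): out of bounds -> FAIL
  offset (1,0) -> (8,7): out of bounds -> FAIL
  offset (1,1) -> (8,8): out of bounds -> FAIL
All cells valid: no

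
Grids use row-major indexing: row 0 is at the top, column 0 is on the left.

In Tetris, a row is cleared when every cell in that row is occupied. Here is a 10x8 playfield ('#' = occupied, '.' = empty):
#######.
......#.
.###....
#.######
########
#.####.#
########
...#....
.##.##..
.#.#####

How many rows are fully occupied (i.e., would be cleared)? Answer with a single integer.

Answer: 2

Derivation:
Check each row:
  row 0: 1 empty cell -> not full
  row 1: 7 empty cells -> not full
  row 2: 5 empty cells -> not full
  row 3: 1 empty cell -> not full
  row 4: 0 empty cells -> FULL (clear)
  row 5: 2 empty cells -> not full
  row 6: 0 empty cells -> FULL (clear)
  row 7: 7 empty cells -> not full
  row 8: 4 empty cells -> not full
  row 9: 2 empty cells -> not full
Total rows cleared: 2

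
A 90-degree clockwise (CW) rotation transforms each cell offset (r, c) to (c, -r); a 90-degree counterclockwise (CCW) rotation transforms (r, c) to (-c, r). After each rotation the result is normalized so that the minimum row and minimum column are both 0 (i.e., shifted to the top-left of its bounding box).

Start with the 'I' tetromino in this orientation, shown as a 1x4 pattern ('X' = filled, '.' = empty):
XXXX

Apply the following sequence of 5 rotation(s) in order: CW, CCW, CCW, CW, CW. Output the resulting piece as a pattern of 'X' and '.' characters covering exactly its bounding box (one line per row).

Answer: X
X
X
X

Derivation:
Start:
XXXX
After rotation 1 (CW):
X
X
X
X
After rotation 2 (CCW):
XXXX
After rotation 3 (CCW):
X
X
X
X
After rotation 4 (CW):
XXXX
After rotation 5 (CW):
X
X
X
X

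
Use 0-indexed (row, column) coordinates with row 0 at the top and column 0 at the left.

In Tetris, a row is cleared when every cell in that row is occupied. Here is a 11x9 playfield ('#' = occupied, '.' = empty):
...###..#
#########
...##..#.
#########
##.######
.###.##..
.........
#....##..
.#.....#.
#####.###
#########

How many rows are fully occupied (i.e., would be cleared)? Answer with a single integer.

Check each row:
  row 0: 5 empty cells -> not full
  row 1: 0 empty cells -> FULL (clear)
  row 2: 6 empty cells -> not full
  row 3: 0 empty cells -> FULL (clear)
  row 4: 1 empty cell -> not full
  row 5: 4 empty cells -> not full
  row 6: 9 empty cells -> not full
  row 7: 6 empty cells -> not full
  row 8: 7 empty cells -> not full
  row 9: 1 empty cell -> not full
  row 10: 0 empty cells -> FULL (clear)
Total rows cleared: 3

Answer: 3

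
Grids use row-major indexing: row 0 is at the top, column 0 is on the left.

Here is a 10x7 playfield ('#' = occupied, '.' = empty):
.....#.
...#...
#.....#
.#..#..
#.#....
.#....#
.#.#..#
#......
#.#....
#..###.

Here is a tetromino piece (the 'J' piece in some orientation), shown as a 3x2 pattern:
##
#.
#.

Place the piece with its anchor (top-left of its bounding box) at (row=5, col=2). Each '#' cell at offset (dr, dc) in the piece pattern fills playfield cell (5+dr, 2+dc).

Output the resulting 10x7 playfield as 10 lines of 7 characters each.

Fill (5+0,2+0) = (5,2)
Fill (5+0,2+1) = (5,3)
Fill (5+1,2+0) = (6,2)
Fill (5+2,2+0) = (7,2)

Answer: .....#.
...#...
#.....#
.#..#..
#.#....
.###..#
.###..#
#.#....
#.#....
#..###.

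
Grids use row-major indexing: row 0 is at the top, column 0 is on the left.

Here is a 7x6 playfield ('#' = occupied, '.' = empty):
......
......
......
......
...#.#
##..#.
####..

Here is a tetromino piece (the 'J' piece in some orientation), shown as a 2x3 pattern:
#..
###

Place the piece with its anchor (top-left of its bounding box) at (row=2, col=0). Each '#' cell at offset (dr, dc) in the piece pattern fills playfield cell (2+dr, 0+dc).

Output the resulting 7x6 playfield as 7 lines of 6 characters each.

Fill (2+0,0+0) = (2,0)
Fill (2+1,0+0) = (3,0)
Fill (2+1,0+1) = (3,1)
Fill (2+1,0+2) = (3,2)

Answer: ......
......
#.....
###...
...#.#
##..#.
####..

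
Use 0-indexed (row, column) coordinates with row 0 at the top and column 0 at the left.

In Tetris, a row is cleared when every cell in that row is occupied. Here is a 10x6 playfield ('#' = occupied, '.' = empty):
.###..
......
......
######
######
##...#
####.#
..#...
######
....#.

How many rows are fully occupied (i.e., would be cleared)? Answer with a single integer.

Check each row:
  row 0: 3 empty cells -> not full
  row 1: 6 empty cells -> not full
  row 2: 6 empty cells -> not full
  row 3: 0 empty cells -> FULL (clear)
  row 4: 0 empty cells -> FULL (clear)
  row 5: 3 empty cells -> not full
  row 6: 1 empty cell -> not full
  row 7: 5 empty cells -> not full
  row 8: 0 empty cells -> FULL (clear)
  row 9: 5 empty cells -> not full
Total rows cleared: 3

Answer: 3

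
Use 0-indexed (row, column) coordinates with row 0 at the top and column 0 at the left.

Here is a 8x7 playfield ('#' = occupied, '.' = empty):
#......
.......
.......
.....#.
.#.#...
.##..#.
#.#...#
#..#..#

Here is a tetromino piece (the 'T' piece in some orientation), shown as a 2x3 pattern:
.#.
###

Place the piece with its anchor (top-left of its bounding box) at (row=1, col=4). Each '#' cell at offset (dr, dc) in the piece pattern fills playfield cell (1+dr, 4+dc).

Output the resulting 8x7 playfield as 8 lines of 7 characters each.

Answer: #......
.....#.
....###
.....#.
.#.#...
.##..#.
#.#...#
#..#..#

Derivation:
Fill (1+0,4+1) = (1,5)
Fill (1+1,4+0) = (2,4)
Fill (1+1,4+1) = (2,5)
Fill (1+1,4+2) = (2,6)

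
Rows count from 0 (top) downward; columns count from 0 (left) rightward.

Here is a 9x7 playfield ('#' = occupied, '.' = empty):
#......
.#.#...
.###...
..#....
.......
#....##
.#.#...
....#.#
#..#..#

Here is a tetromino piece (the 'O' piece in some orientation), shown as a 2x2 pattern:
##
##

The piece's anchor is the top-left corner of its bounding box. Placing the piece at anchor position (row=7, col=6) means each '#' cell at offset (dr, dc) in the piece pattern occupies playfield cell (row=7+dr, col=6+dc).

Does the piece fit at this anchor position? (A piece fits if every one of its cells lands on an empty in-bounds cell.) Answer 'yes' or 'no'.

Check each piece cell at anchor (7, 6):
  offset (0,0) -> (7,6): occupied ('#') -> FAIL
  offset (0,1) -> (7,7): out of bounds -> FAIL
  offset (1,0) -> (8,6): occupied ('#') -> FAIL
  offset (1,1) -> (8,7): out of bounds -> FAIL
All cells valid: no

Answer: no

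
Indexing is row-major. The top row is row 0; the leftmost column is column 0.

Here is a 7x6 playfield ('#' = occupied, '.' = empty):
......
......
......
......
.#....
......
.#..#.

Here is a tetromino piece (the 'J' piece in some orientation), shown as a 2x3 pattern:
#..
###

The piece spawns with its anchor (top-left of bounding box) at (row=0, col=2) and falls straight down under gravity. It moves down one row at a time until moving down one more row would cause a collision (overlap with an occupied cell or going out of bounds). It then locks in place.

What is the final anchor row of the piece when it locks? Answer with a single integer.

Spawn at (row=0, col=2). Try each row:
  row 0: fits
  row 1: fits
  row 2: fits
  row 3: fits
  row 4: fits
  row 5: blocked -> lock at row 4

Answer: 4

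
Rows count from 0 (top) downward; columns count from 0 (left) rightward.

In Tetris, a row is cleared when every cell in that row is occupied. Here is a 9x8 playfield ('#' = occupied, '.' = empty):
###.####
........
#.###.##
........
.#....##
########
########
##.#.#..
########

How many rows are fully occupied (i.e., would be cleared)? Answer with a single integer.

Answer: 3

Derivation:
Check each row:
  row 0: 1 empty cell -> not full
  row 1: 8 empty cells -> not full
  row 2: 2 empty cells -> not full
  row 3: 8 empty cells -> not full
  row 4: 5 empty cells -> not full
  row 5: 0 empty cells -> FULL (clear)
  row 6: 0 empty cells -> FULL (clear)
  row 7: 4 empty cells -> not full
  row 8: 0 empty cells -> FULL (clear)
Total rows cleared: 3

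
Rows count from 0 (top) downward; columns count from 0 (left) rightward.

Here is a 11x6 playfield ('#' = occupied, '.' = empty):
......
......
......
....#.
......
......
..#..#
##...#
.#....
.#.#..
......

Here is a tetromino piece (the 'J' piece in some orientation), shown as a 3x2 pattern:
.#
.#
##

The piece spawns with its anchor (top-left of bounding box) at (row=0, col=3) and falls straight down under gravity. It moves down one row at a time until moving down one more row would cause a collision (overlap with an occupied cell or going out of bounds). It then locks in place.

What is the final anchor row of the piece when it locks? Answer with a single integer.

Spawn at (row=0, col=3). Try each row:
  row 0: fits
  row 1: blocked -> lock at row 0

Answer: 0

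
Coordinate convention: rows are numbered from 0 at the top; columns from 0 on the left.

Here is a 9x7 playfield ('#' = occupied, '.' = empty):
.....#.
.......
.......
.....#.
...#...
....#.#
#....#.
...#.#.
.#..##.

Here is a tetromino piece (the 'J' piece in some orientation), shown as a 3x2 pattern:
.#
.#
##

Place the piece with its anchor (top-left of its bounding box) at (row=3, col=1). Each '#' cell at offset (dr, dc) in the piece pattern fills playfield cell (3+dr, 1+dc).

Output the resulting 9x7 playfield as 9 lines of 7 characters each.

Answer: .....#.
.......
.......
..#..#.
..##...
.##.#.#
#....#.
...#.#.
.#..##.

Derivation:
Fill (3+0,1+1) = (3,2)
Fill (3+1,1+1) = (4,2)
Fill (3+2,1+0) = (5,1)
Fill (3+2,1+1) = (5,2)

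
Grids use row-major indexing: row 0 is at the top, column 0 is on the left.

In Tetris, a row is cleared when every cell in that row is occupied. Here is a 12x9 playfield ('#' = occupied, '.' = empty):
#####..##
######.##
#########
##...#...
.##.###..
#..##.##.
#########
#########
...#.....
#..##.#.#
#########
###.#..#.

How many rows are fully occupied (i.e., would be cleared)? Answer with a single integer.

Check each row:
  row 0: 2 empty cells -> not full
  row 1: 1 empty cell -> not full
  row 2: 0 empty cells -> FULL (clear)
  row 3: 6 empty cells -> not full
  row 4: 4 empty cells -> not full
  row 5: 4 empty cells -> not full
  row 6: 0 empty cells -> FULL (clear)
  row 7: 0 empty cells -> FULL (clear)
  row 8: 8 empty cells -> not full
  row 9: 4 empty cells -> not full
  row 10: 0 empty cells -> FULL (clear)
  row 11: 4 empty cells -> not full
Total rows cleared: 4

Answer: 4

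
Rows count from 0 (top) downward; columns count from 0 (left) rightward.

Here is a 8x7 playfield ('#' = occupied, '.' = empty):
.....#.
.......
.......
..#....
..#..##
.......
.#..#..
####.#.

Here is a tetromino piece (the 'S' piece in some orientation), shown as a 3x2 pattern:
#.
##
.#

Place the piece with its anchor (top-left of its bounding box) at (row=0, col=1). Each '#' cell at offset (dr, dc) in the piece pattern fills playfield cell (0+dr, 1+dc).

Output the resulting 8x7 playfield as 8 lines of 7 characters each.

Answer: .#...#.
.##....
..#....
..#....
..#..##
.......
.#..#..
####.#.

Derivation:
Fill (0+0,1+0) = (0,1)
Fill (0+1,1+0) = (1,1)
Fill (0+1,1+1) = (1,2)
Fill (0+2,1+1) = (2,2)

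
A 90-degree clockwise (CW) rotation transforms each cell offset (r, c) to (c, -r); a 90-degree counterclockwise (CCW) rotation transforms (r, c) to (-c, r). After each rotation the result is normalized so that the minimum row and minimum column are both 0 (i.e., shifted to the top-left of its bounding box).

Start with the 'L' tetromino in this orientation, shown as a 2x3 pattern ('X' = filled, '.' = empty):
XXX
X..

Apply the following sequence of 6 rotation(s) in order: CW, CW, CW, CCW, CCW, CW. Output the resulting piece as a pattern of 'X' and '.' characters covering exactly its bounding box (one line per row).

Answer: ..X
XXX

Derivation:
Start:
XXX
X..
After rotation 1 (CW):
XX
.X
.X
After rotation 2 (CW):
..X
XXX
After rotation 3 (CW):
X.
X.
XX
After rotation 4 (CCW):
..X
XXX
After rotation 5 (CCW):
XX
.X
.X
After rotation 6 (CW):
..X
XXX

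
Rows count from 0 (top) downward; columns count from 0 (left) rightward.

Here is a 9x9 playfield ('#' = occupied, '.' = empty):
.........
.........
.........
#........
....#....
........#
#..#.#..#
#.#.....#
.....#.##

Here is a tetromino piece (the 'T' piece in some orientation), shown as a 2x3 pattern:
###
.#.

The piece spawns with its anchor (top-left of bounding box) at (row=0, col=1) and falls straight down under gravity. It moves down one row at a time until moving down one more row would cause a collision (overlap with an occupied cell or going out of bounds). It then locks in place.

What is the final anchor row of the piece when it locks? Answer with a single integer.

Spawn at (row=0, col=1). Try each row:
  row 0: fits
  row 1: fits
  row 2: fits
  row 3: fits
  row 4: fits
  row 5: fits
  row 6: blocked -> lock at row 5

Answer: 5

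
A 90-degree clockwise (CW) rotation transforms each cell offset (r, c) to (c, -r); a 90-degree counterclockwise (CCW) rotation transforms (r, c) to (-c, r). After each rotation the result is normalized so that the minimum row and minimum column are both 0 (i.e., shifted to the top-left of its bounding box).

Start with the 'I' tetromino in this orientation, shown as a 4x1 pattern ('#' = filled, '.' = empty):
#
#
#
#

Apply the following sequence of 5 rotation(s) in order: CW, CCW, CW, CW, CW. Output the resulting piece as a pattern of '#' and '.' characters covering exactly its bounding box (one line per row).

Answer: ####

Derivation:
Start:
#
#
#
#
After rotation 1 (CW):
####
After rotation 2 (CCW):
#
#
#
#
After rotation 3 (CW):
####
After rotation 4 (CW):
#
#
#
#
After rotation 5 (CW):
####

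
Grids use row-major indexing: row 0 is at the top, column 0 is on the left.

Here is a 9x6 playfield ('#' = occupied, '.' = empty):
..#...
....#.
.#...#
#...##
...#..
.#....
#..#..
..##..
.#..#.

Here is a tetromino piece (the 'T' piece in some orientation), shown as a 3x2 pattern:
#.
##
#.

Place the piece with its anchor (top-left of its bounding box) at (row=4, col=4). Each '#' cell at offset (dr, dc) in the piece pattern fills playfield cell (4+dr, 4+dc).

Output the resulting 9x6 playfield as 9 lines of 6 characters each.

Fill (4+0,4+0) = (4,4)
Fill (4+1,4+0) = (5,4)
Fill (4+1,4+1) = (5,5)
Fill (4+2,4+0) = (6,4)

Answer: ..#...
....#.
.#...#
#...##
...##.
.#..##
#..##.
..##..
.#..#.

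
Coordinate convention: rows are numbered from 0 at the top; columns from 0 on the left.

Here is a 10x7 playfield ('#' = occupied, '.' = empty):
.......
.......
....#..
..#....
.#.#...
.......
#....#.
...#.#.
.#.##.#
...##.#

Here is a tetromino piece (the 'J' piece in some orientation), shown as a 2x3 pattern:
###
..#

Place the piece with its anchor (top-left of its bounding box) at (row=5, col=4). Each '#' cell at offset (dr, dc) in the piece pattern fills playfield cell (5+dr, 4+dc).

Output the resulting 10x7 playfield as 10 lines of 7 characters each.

Answer: .......
.......
....#..
..#....
.#.#...
....###
#....##
...#.#.
.#.##.#
...##.#

Derivation:
Fill (5+0,4+0) = (5,4)
Fill (5+0,4+1) = (5,5)
Fill (5+0,4+2) = (5,6)
Fill (5+1,4+2) = (6,6)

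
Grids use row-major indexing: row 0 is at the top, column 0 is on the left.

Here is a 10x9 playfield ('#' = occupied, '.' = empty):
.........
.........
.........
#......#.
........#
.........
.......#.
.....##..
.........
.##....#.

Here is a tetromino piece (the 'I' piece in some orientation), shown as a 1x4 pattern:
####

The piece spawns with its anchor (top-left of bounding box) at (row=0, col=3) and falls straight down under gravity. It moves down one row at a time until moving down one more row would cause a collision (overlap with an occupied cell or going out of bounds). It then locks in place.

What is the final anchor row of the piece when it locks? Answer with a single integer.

Spawn at (row=0, col=3). Try each row:
  row 0: fits
  row 1: fits
  row 2: fits
  row 3: fits
  row 4: fits
  row 5: fits
  row 6: fits
  row 7: blocked -> lock at row 6

Answer: 6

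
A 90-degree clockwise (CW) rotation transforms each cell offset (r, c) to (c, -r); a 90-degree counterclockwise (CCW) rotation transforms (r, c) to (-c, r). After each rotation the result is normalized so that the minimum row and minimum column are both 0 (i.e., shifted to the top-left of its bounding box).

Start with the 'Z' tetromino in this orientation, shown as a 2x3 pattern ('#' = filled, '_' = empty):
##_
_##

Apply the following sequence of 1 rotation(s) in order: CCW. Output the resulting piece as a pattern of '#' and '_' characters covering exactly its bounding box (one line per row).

Start:
##_
_##
After rotation 1 (CCW):
_#
##
#_

Answer: _#
##
#_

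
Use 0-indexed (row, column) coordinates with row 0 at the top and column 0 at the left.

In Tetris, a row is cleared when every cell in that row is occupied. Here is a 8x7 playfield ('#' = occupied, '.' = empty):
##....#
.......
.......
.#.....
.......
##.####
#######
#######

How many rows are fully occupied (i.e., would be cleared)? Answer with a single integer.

Check each row:
  row 0: 4 empty cells -> not full
  row 1: 7 empty cells -> not full
  row 2: 7 empty cells -> not full
  row 3: 6 empty cells -> not full
  row 4: 7 empty cells -> not full
  row 5: 1 empty cell -> not full
  row 6: 0 empty cells -> FULL (clear)
  row 7: 0 empty cells -> FULL (clear)
Total rows cleared: 2

Answer: 2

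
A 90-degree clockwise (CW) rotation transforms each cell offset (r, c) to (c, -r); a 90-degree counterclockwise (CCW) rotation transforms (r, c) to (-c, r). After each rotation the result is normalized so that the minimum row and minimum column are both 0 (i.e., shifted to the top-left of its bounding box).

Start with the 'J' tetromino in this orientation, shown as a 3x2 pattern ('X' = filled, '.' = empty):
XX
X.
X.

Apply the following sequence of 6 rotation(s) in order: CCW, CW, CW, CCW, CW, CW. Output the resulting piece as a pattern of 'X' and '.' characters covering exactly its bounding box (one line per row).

Start:
XX
X.
X.
After rotation 1 (CCW):
X..
XXX
After rotation 2 (CW):
XX
X.
X.
After rotation 3 (CW):
XXX
..X
After rotation 4 (CCW):
XX
X.
X.
After rotation 5 (CW):
XXX
..X
After rotation 6 (CW):
.X
.X
XX

Answer: .X
.X
XX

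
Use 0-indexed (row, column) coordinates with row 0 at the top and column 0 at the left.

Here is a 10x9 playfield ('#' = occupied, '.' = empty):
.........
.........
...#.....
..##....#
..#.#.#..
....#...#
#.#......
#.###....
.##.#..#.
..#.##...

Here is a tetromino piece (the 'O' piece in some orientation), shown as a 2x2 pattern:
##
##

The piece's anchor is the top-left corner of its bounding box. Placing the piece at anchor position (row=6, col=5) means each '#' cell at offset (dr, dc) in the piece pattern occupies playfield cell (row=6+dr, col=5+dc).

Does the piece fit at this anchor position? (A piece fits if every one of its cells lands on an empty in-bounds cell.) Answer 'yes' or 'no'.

Answer: yes

Derivation:
Check each piece cell at anchor (6, 5):
  offset (0,0) -> (6,5): empty -> OK
  offset (0,1) -> (6,6): empty -> OK
  offset (1,0) -> (7,5): empty -> OK
  offset (1,1) -> (7,6): empty -> OK
All cells valid: yes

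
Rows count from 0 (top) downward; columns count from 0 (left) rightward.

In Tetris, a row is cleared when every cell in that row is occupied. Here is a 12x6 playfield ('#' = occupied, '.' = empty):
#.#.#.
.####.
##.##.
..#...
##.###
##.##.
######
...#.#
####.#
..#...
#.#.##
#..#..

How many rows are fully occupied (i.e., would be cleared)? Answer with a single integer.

Answer: 1

Derivation:
Check each row:
  row 0: 3 empty cells -> not full
  row 1: 2 empty cells -> not full
  row 2: 2 empty cells -> not full
  row 3: 5 empty cells -> not full
  row 4: 1 empty cell -> not full
  row 5: 2 empty cells -> not full
  row 6: 0 empty cells -> FULL (clear)
  row 7: 4 empty cells -> not full
  row 8: 1 empty cell -> not full
  row 9: 5 empty cells -> not full
  row 10: 2 empty cells -> not full
  row 11: 4 empty cells -> not full
Total rows cleared: 1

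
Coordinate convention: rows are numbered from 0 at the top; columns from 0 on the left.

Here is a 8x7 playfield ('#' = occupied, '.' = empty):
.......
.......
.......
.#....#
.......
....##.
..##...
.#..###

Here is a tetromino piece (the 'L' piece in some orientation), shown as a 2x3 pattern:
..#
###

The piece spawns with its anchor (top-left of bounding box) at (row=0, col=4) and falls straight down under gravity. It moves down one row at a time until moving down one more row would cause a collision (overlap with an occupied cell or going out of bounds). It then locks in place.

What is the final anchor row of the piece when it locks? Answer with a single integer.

Spawn at (row=0, col=4). Try each row:
  row 0: fits
  row 1: fits
  row 2: blocked -> lock at row 1

Answer: 1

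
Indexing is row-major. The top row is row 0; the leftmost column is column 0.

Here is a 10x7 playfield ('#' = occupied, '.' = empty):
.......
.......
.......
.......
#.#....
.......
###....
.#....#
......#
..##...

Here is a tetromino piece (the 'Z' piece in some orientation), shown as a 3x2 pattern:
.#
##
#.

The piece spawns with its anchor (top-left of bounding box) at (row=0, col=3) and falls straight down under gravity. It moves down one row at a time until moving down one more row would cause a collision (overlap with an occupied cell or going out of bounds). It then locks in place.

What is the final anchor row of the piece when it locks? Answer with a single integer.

Spawn at (row=0, col=3). Try each row:
  row 0: fits
  row 1: fits
  row 2: fits
  row 3: fits
  row 4: fits
  row 5: fits
  row 6: fits
  row 7: blocked -> lock at row 6

Answer: 6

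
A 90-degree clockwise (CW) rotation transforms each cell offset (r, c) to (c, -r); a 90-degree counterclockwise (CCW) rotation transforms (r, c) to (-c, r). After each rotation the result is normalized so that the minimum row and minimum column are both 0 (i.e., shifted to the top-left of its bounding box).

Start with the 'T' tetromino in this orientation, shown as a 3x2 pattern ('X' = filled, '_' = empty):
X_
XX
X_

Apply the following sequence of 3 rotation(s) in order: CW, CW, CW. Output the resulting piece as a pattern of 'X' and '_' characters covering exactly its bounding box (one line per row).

Answer: _X_
XXX

Derivation:
Start:
X_
XX
X_
After rotation 1 (CW):
XXX
_X_
After rotation 2 (CW):
_X
XX
_X
After rotation 3 (CW):
_X_
XXX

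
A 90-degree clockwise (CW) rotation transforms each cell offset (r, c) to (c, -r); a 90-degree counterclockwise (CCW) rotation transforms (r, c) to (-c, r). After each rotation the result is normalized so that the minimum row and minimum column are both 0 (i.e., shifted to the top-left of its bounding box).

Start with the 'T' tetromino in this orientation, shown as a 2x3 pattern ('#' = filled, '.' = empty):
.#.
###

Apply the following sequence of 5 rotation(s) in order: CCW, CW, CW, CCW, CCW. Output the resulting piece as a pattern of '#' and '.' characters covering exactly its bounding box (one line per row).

Start:
.#.
###
After rotation 1 (CCW):
.#
##
.#
After rotation 2 (CW):
.#.
###
After rotation 3 (CW):
#.
##
#.
After rotation 4 (CCW):
.#.
###
After rotation 5 (CCW):
.#
##
.#

Answer: .#
##
.#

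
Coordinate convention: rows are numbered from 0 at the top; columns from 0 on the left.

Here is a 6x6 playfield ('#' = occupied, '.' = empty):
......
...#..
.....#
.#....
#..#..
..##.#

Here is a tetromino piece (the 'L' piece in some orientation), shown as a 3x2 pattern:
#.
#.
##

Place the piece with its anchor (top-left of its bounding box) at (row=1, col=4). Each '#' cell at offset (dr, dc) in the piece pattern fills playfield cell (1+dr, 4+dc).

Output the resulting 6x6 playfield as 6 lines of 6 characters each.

Fill (1+0,4+0) = (1,4)
Fill (1+1,4+0) = (2,4)
Fill (1+2,4+0) = (3,4)
Fill (1+2,4+1) = (3,5)

Answer: ......
...##.
....##
.#..##
#..#..
..##.#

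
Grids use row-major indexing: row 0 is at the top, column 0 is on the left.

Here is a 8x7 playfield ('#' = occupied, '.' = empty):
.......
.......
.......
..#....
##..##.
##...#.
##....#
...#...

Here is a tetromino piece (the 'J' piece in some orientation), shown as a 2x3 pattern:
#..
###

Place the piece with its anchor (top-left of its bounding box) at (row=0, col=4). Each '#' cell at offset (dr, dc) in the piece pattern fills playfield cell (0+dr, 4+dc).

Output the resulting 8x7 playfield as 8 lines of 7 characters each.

Answer: ....#..
....###
.......
..#....
##..##.
##...#.
##....#
...#...

Derivation:
Fill (0+0,4+0) = (0,4)
Fill (0+1,4+0) = (1,4)
Fill (0+1,4+1) = (1,5)
Fill (0+1,4+2) = (1,6)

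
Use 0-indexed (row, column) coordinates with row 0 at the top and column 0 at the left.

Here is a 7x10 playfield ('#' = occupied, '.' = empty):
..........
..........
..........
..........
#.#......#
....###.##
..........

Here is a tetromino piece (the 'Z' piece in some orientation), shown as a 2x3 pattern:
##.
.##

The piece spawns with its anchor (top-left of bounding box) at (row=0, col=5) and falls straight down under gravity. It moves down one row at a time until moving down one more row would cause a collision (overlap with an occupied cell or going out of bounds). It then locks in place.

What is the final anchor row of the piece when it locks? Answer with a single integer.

Spawn at (row=0, col=5). Try each row:
  row 0: fits
  row 1: fits
  row 2: fits
  row 3: fits
  row 4: blocked -> lock at row 3

Answer: 3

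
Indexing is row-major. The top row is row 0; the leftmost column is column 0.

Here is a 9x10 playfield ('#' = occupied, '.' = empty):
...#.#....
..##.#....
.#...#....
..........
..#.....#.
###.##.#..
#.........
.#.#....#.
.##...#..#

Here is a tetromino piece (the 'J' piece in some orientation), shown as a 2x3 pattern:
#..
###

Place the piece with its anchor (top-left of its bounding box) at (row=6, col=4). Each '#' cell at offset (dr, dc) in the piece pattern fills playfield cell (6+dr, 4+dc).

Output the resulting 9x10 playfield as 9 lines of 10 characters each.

Fill (6+0,4+0) = (6,4)
Fill (6+1,4+0) = (7,4)
Fill (6+1,4+1) = (7,5)
Fill (6+1,4+2) = (7,6)

Answer: ...#.#....
..##.#....
.#...#....
..........
..#.....#.
###.##.#..
#...#.....
.#.####.#.
.##...#..#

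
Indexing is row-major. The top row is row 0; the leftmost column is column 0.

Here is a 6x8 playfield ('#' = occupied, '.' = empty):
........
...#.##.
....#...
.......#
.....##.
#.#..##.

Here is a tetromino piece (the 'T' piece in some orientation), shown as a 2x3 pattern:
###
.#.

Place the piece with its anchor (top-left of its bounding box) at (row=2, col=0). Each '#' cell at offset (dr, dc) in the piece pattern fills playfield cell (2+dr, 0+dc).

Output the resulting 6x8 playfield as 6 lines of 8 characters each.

Answer: ........
...#.##.
###.#...
.#.....#
.....##.
#.#..##.

Derivation:
Fill (2+0,0+0) = (2,0)
Fill (2+0,0+1) = (2,1)
Fill (2+0,0+2) = (2,2)
Fill (2+1,0+1) = (3,1)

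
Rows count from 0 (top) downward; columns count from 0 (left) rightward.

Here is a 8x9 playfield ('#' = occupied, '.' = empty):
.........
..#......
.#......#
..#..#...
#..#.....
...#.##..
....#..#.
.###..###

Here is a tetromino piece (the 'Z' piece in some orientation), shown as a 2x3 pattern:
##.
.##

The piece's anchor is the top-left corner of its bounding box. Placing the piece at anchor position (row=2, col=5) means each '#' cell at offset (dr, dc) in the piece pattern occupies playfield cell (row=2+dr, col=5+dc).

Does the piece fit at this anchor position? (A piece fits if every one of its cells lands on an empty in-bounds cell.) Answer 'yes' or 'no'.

Check each piece cell at anchor (2, 5):
  offset (0,0) -> (2,5): empty -> OK
  offset (0,1) -> (2,6): empty -> OK
  offset (1,1) -> (3,6): empty -> OK
  offset (1,2) -> (3,7): empty -> OK
All cells valid: yes

Answer: yes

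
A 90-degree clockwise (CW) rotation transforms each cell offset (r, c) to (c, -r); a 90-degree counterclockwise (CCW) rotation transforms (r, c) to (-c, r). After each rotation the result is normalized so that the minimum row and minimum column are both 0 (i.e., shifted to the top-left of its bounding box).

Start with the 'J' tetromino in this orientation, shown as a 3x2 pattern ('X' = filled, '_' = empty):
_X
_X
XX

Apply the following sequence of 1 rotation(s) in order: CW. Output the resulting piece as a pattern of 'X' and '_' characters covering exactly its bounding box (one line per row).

Start:
_X
_X
XX
After rotation 1 (CW):
X__
XXX

Answer: X__
XXX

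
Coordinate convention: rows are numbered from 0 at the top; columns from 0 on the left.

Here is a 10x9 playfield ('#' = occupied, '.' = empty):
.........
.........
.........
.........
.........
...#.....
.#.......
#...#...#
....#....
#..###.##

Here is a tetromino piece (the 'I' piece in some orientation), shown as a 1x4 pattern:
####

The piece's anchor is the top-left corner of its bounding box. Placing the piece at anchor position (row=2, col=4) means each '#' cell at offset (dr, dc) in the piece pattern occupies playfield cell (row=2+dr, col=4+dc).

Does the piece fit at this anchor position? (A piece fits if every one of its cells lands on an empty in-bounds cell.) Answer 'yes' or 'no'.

Check each piece cell at anchor (2, 4):
  offset (0,0) -> (2,4): empty -> OK
  offset (0,1) -> (2,5): empty -> OK
  offset (0,2) -> (2,6): empty -> OK
  offset (0,3) -> (2,7): empty -> OK
All cells valid: yes

Answer: yes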